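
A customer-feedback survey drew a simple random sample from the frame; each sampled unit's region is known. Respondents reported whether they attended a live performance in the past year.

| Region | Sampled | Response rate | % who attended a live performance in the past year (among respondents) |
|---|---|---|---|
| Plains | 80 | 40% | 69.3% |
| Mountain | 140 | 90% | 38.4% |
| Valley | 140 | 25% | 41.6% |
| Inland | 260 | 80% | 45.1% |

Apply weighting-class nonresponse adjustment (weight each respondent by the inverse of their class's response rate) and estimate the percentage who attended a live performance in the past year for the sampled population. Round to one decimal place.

Inverse-response-rate weighting restores each class to its sampled count, so class totals weight by n_sampled:
  Plains: 80 × 69.3 = 5544
  Mountain: 140 × 38.4 = 5376
  Valley: 140 × 41.6 = 5824
  Inland: 260 × 45.1 = 11,726
Adjusted estimate = 28,470 / 620 = 45.9194 → 45.9%.

45.9%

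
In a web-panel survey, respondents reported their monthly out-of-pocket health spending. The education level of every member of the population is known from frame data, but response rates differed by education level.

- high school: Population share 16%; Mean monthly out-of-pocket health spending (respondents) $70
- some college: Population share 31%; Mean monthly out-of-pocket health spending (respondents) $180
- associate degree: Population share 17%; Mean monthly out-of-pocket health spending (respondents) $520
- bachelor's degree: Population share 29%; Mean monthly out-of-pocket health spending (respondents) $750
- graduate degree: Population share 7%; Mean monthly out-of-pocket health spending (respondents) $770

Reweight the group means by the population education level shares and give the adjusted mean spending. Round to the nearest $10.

Post-stratification weights by population share, not respondent share:
  high school: 0.16 × 70 = 11.2
  some college: 0.31 × 180 = 55.8
  associate degree: 0.17 × 520 = 88.4
  bachelor's degree: 0.29 × 750 = 217.5
  graduate degree: 0.07 × 770 = 53.9
Post-stratified estimate = 426.8 → $430.

$430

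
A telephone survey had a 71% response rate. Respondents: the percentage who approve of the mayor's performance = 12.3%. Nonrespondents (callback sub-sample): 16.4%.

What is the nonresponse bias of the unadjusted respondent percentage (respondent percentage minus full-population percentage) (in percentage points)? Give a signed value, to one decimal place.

Nonresponse fraction = 1 − 0.71 = 0.29.
Bias = (nonresponse fraction) × (respondent percentage − nonrespondent percentage)
     = 0.29 × (12.3 − 16.4) = 0.29 × -4.1 = -1.189.

-1.2 percentage points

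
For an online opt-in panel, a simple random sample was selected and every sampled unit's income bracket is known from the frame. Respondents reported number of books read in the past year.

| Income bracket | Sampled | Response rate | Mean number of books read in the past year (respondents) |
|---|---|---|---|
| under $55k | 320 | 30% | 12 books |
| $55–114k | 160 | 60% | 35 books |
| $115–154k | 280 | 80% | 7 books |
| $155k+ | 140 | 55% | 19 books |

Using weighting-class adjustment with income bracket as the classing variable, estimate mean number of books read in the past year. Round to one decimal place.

15.6

With weight = n_sampled/n_responded per class, the weighted class total is n_sampled:
  under $55k: 320 × 12 = 3840
  $55–114k: 160 × 35 = 5600
  $115–154k: 280 × 7 = 1960
  $155k+: 140 × 19 = 2660
Adjusted estimate = 14,060 / 900 = 15.6222 → 15.6.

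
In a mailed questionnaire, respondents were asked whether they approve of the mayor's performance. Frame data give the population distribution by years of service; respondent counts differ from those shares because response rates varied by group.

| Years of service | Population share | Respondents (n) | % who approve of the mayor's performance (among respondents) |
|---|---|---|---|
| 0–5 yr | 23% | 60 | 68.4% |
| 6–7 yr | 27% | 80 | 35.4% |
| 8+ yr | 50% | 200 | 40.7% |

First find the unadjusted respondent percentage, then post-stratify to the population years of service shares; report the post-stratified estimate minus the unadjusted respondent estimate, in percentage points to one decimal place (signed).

+1.3 percentage points

Naive respondent-only estimate (weights = respondent counts):
  (60/340)×68.4 + (80/340)×35.4 + (200/340)×40.7 = 44.3412%
Reweighting by population years of service shares:
  0.23×68.4 + 0.27×35.4 + 0.5×40.7 = 45.64%
Difference = 45.64 − 44.3412 = 1.2988 pp.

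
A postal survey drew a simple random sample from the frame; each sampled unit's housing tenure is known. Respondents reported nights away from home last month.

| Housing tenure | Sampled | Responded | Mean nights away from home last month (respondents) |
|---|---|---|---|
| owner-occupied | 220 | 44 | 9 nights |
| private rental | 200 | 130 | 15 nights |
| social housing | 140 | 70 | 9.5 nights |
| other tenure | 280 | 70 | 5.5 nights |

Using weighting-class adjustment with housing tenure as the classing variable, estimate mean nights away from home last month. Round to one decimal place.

Class response rates: owner-occupied 44/220 = 20%, private rental 130/200 = 65%, social housing 70/140 = 50%, other tenure 70/280 = 25%.
With weight = n_sampled/n_responded per class, the weighted class total is n_sampled:
  owner-occupied: 220 × 9 = 1980
  private rental: 200 × 15 = 3000
  social housing: 140 × 9.5 = 1330
  other tenure: 280 × 5.5 = 1540
Adjusted estimate = 7850 / 840 = 9.34524 → 9.3.

9.3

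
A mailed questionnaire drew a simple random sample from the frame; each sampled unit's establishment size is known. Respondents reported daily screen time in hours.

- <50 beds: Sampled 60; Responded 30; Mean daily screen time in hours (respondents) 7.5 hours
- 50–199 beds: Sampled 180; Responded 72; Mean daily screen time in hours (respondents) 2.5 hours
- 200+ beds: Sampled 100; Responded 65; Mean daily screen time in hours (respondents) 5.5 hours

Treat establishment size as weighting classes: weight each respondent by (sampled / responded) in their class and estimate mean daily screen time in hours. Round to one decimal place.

Class response rates: <50 beds 30/60 = 50%, 50–199 beds 72/180 = 40%, 200+ beds 65/100 = 65%.
With weight = n_sampled/n_responded per class, the weighted class total is n_sampled:
  <50 beds: 60 × 7.5 = 450
  50–199 beds: 180 × 2.5 = 450
  200+ beds: 100 × 5.5 = 550
Adjusted estimate = 1450 / 340 = 4.26471 → 4.3.

4.3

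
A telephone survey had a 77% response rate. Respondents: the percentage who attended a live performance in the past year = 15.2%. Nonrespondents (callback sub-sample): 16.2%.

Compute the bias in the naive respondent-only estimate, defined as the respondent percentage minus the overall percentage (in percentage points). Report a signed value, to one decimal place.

-0.2 percentage points

Nonresponse fraction = 1 − 0.77 = 0.23.
Bias = (nonresponse fraction) × (respondent percentage − nonrespondent percentage)
     = 0.23 × (15.2 − 16.2) = 0.23 × -1 = -0.23.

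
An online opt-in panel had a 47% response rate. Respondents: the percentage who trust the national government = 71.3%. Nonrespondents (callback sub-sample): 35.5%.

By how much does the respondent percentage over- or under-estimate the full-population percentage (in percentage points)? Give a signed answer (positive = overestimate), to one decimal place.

Nonresponse fraction = 1 − 0.47 = 0.53.
Bias = (nonresponse fraction) × (respondent percentage − nonrespondent percentage)
     = 0.53 × (71.3 − 35.5) = 0.53 × 35.8 = 18.974.

+19.0 percentage points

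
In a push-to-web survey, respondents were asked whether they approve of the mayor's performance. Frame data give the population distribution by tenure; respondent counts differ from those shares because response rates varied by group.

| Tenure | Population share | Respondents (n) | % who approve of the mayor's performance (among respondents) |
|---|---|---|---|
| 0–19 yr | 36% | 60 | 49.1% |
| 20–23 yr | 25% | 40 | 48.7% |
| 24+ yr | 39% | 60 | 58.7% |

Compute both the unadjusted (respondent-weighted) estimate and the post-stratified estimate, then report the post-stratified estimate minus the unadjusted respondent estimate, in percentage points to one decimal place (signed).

+0.1 percentage points

Unadjusted (pooled respondent) estimate weights by respondent counts:
  (60/160)×49.1 + (40/160)×48.7 + (60/160)×58.7 = 52.6%
Reweighting by population tenure shares:
  0.36×49.1 + 0.25×48.7 + 0.39×58.7 = 52.744%
Difference = 52.744 − 52.6 = 0.144 pp.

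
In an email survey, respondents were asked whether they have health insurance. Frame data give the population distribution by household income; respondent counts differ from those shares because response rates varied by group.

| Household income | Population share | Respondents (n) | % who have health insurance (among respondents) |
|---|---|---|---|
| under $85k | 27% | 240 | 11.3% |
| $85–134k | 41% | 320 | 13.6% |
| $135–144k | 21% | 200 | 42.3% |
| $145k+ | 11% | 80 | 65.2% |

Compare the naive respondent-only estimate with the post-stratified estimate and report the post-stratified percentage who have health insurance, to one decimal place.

24.7%

Without adjustment, the pooled respondent share is:
  (240/840)×11.3 + (320/840)×13.6 + (200/840)×42.3 + (80/840)×65.2 = 24.6905%
Post-stratified estimate weights by population shares:
  0.27×11.3 + 0.41×13.6 + 0.21×42.3 + 0.11×65.2 = 24.682%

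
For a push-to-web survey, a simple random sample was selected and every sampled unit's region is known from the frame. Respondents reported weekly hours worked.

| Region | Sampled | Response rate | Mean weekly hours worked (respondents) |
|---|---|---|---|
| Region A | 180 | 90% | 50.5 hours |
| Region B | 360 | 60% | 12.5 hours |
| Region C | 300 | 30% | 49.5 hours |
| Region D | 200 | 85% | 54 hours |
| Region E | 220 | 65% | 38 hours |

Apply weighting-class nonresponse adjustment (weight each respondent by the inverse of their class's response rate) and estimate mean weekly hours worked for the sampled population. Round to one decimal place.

Inverse-response-rate weighting restores each class to its sampled count, so class totals weight by n_sampled:
  Region A: 180 × 50.5 = 9090
  Region B: 360 × 12.5 = 4500
  Region C: 300 × 49.5 = 14,850
  Region D: 200 × 54 = 10,800
  Region E: 220 × 38 = 8360
Adjusted estimate = 47,600 / 1,260 = 37.7778 → 37.8.

37.8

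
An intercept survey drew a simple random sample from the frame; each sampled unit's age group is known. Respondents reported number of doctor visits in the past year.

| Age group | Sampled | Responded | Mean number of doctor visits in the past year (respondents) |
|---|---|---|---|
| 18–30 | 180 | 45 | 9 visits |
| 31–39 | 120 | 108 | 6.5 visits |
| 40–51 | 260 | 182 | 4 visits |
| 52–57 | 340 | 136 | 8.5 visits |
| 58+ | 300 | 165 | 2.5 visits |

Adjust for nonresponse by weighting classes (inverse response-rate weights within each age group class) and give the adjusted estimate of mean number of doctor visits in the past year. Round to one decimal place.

5.9

Response rates by class: 18–30 45/180 = 25%, 31–39 108/120 = 90%, 40–51 182/260 = 70%, 52–57 136/340 = 40%, 58+ 165/300 = 55%.
With weight = n_sampled/n_responded per class, the weighted class total is n_sampled:
  18–30: 180 × 9 = 1620
  31–39: 120 × 6.5 = 780
  40–51: 260 × 4 = 1040
  52–57: 340 × 8.5 = 2890
  58+: 300 × 2.5 = 750
Adjusted estimate = 7080 / 1,200 = 5.9 → 5.9.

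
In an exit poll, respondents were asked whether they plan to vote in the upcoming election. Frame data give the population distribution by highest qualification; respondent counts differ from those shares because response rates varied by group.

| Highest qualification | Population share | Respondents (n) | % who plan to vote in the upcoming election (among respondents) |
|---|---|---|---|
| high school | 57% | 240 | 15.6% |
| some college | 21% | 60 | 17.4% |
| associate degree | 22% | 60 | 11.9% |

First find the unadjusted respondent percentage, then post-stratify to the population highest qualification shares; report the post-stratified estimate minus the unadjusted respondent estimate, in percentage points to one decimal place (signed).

-0.1 percentage points

Unadjusted (pooled respondent) estimate weights by respondent counts:
  (240/360)×15.6 + (60/360)×17.4 + (60/360)×11.9 = 15.2833%
Post-stratified estimate weights by population shares:
  0.57×15.6 + 0.21×17.4 + 0.22×11.9 = 15.164%
Difference = 15.164 − 15.2833 = -0.1193 pp.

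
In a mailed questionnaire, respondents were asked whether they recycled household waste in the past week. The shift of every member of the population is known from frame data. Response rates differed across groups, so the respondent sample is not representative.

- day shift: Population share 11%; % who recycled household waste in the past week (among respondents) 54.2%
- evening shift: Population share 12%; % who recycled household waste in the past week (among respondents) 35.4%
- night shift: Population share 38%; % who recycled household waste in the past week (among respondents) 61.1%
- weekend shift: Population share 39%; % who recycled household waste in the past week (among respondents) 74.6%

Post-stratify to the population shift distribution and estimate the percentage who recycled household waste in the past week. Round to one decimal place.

Post-stratification weights by population share, not respondent share:
  day shift: 0.11 × 54.2 = 5.962
  evening shift: 0.12 × 35.4 = 4.248
  night shift: 0.38 × 61.1 = 23.218
  weekend shift: 0.39 × 74.6 = 29.094
Post-stratified estimate = 62.522 → 62.5%.

62.5%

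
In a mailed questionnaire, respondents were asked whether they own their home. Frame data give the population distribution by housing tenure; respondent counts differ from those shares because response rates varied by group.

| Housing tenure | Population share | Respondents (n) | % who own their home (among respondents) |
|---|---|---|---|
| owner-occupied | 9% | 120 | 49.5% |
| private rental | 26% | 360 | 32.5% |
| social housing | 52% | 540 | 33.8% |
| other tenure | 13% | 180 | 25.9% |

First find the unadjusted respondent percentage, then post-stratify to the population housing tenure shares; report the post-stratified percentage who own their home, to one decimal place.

Without adjustment, the pooled respondent share is:
  (120/1200)×49.5 + (360/1200)×32.5 + (540/1200)×33.8 + (180/1200)×25.9 = 33.795%
Post-stratifying to population shares instead:
  0.09×49.5 + 0.26×32.5 + 0.52×33.8 + 0.13×25.9 = 33.848%

33.8%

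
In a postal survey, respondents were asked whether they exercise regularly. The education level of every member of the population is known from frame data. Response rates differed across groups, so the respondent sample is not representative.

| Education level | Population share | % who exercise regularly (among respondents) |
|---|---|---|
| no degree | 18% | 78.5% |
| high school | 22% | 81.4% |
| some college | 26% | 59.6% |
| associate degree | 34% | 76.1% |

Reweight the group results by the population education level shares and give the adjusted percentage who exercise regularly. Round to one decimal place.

Reweight to the known education level distribution:
  no degree: 0.18 × 78.5 = 14.13
  high school: 0.22 × 81.4 = 17.908
  some college: 0.26 × 59.6 = 15.496
  associate degree: 0.34 × 76.1 = 25.874
Post-stratified estimate = 73.408 → 73.4%.

73.4%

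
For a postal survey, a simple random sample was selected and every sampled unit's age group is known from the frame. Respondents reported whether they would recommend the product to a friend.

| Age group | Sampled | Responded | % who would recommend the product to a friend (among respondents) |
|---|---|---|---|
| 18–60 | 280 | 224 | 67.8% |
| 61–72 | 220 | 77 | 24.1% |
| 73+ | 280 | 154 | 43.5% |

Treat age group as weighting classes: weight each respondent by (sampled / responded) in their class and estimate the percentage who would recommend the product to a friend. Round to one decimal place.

46.8%

Class response rates: 18–60 224/280 = 80%, 61–72 77/220 = 35%, 73+ 154/280 = 55%.
Weighting each respondent by the inverse class response rate inflates each class back to its sampled size, so the class weight is n_sampled:
  18–60: 280 × 67.8 = 18,984
  61–72: 220 × 24.1 = 5302
  73+: 280 × 43.5 = 12,180
Adjusted estimate = 36,466 / 780 = 46.7513 → 46.8%.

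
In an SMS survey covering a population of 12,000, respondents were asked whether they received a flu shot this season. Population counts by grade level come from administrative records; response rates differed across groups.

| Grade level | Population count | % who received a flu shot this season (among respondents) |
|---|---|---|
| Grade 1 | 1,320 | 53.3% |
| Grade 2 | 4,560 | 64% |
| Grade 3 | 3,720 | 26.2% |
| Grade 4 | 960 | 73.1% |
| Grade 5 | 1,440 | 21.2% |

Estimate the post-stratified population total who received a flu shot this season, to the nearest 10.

Each cell contributes its population count × the respondent rate:
  Grade 1: 1,320 × 53.3% = 703.56
  Grade 2: 4,560 × 64% = 2918.4
  Grade 3: 3,720 × 26.2% = 974.64
  Grade 4: 960 × 73.1% = 701.76
  Grade 5: 1,440 × 21.2% = 305.28
Estimated total = 5603.64 → 5,600.

5,600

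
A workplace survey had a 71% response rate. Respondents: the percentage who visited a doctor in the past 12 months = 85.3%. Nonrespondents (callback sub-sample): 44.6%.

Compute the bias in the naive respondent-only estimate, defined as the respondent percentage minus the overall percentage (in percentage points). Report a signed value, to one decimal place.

+11.8 percentage points

Nonresponse fraction = 1 − 0.71 = 0.29.
Bias = (nonresponse fraction) × (respondent percentage − nonrespondent percentage)
     = 0.29 × (85.3 − 44.6) = 0.29 × 40.7 = 11.803.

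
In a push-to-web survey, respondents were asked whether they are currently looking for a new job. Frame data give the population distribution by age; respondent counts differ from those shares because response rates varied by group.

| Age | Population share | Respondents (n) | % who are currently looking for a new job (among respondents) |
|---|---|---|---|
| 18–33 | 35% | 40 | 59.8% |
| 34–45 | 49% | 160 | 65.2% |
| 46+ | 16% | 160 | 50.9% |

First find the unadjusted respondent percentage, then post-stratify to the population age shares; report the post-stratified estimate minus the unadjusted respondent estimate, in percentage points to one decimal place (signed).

+2.8 percentage points

Without adjustment, the pooled respondent share is:
  (40/360)×59.8 + (160/360)×65.2 + (160/360)×50.9 = 58.2444%
Reweighting by population age shares:
  0.35×59.8 + 0.49×65.2 + 0.16×50.9 = 61.022%
Difference = 61.022 − 58.2444 = 2.7776 pp.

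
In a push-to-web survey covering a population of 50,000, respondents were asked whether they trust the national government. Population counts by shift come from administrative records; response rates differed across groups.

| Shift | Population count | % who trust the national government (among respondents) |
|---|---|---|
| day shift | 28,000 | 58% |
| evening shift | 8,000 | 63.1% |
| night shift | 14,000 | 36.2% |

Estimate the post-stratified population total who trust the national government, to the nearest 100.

Estimated count per cell = population count × respondent percentage:
  day shift: 28,000 × 58% = 16,240
  evening shift: 8,000 × 63.1% = 5048
  night shift: 14,000 × 36.2% = 5068
Estimated total = 26,356 → 26,400.

26,400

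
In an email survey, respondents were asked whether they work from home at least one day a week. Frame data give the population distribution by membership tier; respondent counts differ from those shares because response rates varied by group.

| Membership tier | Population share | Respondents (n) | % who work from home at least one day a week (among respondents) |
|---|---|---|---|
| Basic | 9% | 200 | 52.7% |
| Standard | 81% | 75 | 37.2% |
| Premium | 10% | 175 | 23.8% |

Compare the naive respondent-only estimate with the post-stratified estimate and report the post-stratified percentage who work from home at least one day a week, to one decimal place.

37.3%

Unadjusted (pooled respondent) estimate weights by respondent counts:
  (200/450)×52.7 + (75/450)×37.2 + (175/450)×23.8 = 38.8778%
Reweighting by population membership tier shares:
  0.09×52.7 + 0.81×37.2 + 0.1×23.8 = 37.255%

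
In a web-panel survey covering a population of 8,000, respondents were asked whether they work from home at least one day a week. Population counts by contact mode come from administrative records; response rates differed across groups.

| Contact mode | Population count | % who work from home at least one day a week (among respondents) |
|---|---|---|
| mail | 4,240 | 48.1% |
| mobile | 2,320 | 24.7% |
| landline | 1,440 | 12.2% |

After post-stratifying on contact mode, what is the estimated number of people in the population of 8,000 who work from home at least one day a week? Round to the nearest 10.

Each cell contributes its population count × the respondent rate:
  mail: 4,240 × 48.1% = 2039.44
  mobile: 2,320 × 24.7% = 573.04
  landline: 1,440 × 12.2% = 175.68
Estimated total = 2788.16 → 2,790.

2,790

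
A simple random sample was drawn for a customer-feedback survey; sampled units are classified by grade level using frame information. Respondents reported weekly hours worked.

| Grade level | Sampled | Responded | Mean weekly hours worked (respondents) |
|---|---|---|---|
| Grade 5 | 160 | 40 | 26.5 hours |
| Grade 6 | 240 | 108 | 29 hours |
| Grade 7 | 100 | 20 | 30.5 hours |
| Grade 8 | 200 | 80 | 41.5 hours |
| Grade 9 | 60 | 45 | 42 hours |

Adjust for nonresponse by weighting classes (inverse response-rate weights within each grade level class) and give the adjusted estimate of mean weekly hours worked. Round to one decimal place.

33.0

Class response rates: Grade 5 40/160 = 25%, Grade 6 108/240 = 45%, Grade 7 20/100 = 20%, Grade 8 80/200 = 40%, Grade 9 45/60 = 75%.
Weighting each respondent by the inverse class response rate inflates each class back to its sampled size, so the class weight is n_sampled:
  Grade 5: 160 × 26.5 = 4240
  Grade 6: 240 × 29 = 6960
  Grade 7: 100 × 30.5 = 3050
  Grade 8: 200 × 41.5 = 8300
  Grade 9: 60 × 42 = 2520
Adjusted estimate = 25,070 / 760 = 32.9868 → 33.0.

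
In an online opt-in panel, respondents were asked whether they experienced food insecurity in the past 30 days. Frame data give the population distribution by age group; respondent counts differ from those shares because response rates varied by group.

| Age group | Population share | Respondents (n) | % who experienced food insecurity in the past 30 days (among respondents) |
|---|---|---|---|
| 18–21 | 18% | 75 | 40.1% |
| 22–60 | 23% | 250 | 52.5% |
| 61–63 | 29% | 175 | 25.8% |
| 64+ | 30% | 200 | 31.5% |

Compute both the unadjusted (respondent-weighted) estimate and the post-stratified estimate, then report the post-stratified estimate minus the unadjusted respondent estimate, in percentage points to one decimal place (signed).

-2.3 percentage points

Unadjusted (pooled respondent) estimate weights by respondent counts:
  (75/700)×40.1 + (250/700)×52.5 + (175/700)×25.8 + (200/700)×31.5 = 38.4964%
Reweighting by population age group shares:
  0.18×40.1 + 0.23×52.5 + 0.29×25.8 + 0.3×31.5 = 36.225%
Difference = 36.225 − 38.4964 = -2.2714 pp.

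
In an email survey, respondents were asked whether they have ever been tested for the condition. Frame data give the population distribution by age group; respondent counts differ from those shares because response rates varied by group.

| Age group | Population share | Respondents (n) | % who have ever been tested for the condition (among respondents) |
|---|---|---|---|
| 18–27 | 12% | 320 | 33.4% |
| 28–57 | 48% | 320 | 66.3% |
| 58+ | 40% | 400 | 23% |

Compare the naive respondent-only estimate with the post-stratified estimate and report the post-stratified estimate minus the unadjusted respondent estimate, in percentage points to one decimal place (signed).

+5.5 percentage points

Naive respondent-only estimate (weights = respondent counts):
  (320/1040)×33.4 + (320/1040)×66.3 + (400/1040)×23 = 39.5231%
Reweighting by population age group shares:
  0.12×33.4 + 0.48×66.3 + 0.4×23 = 45.032%
Difference = 45.032 − 39.5231 = 5.5089 pp.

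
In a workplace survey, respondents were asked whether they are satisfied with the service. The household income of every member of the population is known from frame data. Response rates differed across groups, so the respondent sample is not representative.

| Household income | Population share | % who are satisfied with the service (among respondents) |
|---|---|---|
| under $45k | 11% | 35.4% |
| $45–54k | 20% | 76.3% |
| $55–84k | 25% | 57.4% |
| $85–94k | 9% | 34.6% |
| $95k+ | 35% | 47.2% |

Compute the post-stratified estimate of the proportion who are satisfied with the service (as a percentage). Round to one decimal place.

Post-stratification weights by population share, not respondent share:
  under $45k: 0.11 × 35.4 = 3.894
  $45–54k: 0.2 × 76.3 = 15.26
  $55–84k: 0.25 × 57.4 = 14.35
  $85–94k: 0.09 × 34.6 = 3.114
  $95k+: 0.35 × 47.2 = 16.52
Post-stratified estimate = 53.138 → 53.1%.

53.1%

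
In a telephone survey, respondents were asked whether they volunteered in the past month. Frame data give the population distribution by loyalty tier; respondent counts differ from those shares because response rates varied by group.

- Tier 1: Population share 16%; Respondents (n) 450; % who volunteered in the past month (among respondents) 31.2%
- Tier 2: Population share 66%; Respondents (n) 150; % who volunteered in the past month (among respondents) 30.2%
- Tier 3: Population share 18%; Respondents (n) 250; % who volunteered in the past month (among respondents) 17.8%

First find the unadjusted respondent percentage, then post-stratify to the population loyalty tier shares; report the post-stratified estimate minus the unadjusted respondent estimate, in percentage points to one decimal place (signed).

+1.0 percentage points

Unadjusted (pooled respondent) estimate weights by respondent counts:
  (450/850)×31.2 + (150/850)×30.2 + (250/850)×17.8 = 27.0824%
Post-stratified estimate weights by population shares:
  0.16×31.2 + 0.66×30.2 + 0.18×17.8 = 28.128%
Difference = 28.128 − 27.0824 = 1.0456 pp.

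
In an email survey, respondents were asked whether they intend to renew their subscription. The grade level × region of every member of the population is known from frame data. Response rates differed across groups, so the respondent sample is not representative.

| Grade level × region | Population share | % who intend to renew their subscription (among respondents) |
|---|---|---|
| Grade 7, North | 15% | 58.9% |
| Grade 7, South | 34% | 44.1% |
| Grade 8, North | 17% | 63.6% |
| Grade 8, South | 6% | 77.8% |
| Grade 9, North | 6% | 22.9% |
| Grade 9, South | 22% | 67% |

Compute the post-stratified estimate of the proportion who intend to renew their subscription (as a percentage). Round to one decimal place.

55.4%

Weight each group's respondent value by its population share:
  Grade 7, North: 0.15 × 58.9 = 8.835
  Grade 7, South: 0.34 × 44.1 = 14.994
  Grade 8, North: 0.17 × 63.6 = 10.812
  Grade 8, South: 0.06 × 77.8 = 4.668
  Grade 9, North: 0.06 × 22.9 = 1.374
  Grade 9, South: 0.22 × 67 = 14.74
Post-stratified estimate = 55.423 → 55.4%.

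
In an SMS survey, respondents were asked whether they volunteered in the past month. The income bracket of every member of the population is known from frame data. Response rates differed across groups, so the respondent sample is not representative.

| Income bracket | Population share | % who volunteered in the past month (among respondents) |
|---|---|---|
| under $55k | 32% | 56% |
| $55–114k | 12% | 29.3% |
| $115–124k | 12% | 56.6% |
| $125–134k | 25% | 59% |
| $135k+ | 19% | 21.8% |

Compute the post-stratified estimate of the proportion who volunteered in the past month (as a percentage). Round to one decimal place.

Weight each group's respondent value by its population share:
  under $55k: 0.32 × 56 = 17.92
  $55–114k: 0.12 × 29.3 = 3.516
  $115–124k: 0.12 × 56.6 = 6.792
  $125–134k: 0.25 × 59 = 14.75
  $135k+: 0.19 × 21.8 = 4.142
Post-stratified estimate = 47.12 → 47.1%.

47.1%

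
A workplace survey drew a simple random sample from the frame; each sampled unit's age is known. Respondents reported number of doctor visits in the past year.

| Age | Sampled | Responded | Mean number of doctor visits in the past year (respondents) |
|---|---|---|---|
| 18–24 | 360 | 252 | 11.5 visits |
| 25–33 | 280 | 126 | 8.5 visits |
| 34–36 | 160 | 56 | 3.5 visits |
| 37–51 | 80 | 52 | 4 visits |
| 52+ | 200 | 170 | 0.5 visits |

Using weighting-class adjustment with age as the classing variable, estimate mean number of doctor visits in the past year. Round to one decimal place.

6.9

Class response rates: 18–24 252/360 = 70%, 25–33 126/280 = 45%, 34–36 56/160 = 35%, 37–51 52/80 = 65%, 52+ 170/200 = 85%.
Inverse-response-rate weighting restores each class to its sampled count, so class totals weight by n_sampled:
  18–24: 360 × 11.5 = 4140
  25–33: 280 × 8.5 = 2380
  34–36: 160 × 3.5 = 560
  37–51: 80 × 4 = 320
  52+: 200 × 0.5 = 100
Adjusted estimate = 7500 / 1,080 = 6.94444 → 6.9.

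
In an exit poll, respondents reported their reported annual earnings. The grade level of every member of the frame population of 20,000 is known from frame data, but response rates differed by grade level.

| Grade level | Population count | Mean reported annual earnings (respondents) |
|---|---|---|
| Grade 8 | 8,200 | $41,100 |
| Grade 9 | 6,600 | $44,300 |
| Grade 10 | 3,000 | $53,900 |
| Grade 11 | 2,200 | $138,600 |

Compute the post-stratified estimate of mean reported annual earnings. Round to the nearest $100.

Post-stratification weights by population share, not respondent share:
  Grade 8: (8,200/20,000) × 41,100 = 16,851
  Grade 9: (6,600/20,000) × 44,300 = 14,619
  Grade 10: (3,000/20,000) × 53,900 = 8085
  Grade 11: (2,200/20,000) × 138,600 = 15,246
Post-stratified estimate = 54,801 → $54,800.

$54,800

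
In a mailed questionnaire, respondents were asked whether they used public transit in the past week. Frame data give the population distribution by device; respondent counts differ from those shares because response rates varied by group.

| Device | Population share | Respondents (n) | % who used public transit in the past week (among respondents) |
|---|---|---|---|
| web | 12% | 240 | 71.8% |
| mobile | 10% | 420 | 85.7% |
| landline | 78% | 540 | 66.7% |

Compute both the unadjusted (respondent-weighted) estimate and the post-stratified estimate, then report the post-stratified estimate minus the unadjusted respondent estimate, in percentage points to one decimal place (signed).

-5.2 percentage points

Unadjusted (pooled respondent) estimate weights by respondent counts:
  (240/1200)×71.8 + (420/1200)×85.7 + (540/1200)×66.7 = 74.37%
Post-stratified estimate weights by population shares:
  0.12×71.8 + 0.1×85.7 + 0.78×66.7 = 69.212%
Difference = 69.212 − 74.37 = -5.158 pp.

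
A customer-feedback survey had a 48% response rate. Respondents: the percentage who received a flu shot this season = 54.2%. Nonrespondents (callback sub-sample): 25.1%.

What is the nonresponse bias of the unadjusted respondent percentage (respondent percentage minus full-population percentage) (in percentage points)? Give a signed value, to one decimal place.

+15.1 percentage points

Nonresponse fraction = 1 − 0.48 = 0.52.
Bias = (nonresponse fraction) × (respondent percentage − nonrespondent percentage)
     = 0.52 × (54.2 − 25.1) = 0.52 × 29.1 = 15.132.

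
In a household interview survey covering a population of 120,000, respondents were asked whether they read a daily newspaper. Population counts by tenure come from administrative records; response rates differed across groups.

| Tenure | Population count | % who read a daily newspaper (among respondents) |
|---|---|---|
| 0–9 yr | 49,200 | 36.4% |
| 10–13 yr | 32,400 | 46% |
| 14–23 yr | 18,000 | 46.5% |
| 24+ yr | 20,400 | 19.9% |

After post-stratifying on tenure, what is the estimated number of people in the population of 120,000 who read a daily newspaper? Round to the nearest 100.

45,200

Each cell contributes its population count × the respondent rate:
  0–9 yr: 49,200 × 36.4% = 17908.8
  10–13 yr: 32,400 × 46% = 14,904
  14–23 yr: 18,000 × 46.5% = 8370
  24+ yr: 20,400 × 19.9% = 4059.6
Estimated total = 45242.4 → 45,200.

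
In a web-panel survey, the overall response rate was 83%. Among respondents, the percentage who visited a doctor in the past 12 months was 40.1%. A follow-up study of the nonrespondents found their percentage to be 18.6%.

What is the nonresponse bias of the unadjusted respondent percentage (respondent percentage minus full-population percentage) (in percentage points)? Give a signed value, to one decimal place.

Nonresponse fraction = 1 − 0.83 = 0.17.
Bias = (nonresponse fraction) × (respondent percentage − nonrespondent percentage)
     = 0.17 × (40.1 − 18.6) = 0.17 × 21.5 = 3.655.

+3.7 percentage points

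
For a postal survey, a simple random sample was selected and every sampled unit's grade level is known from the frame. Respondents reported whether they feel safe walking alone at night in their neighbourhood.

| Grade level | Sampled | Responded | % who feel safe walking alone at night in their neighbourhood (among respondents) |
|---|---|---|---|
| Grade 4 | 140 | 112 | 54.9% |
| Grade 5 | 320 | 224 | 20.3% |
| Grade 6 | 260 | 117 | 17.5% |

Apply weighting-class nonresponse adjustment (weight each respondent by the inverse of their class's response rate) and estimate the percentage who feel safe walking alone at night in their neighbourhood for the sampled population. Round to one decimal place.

26.0%

Response rates by class: Grade 4 112/140 = 80%, Grade 5 224/320 = 70%, Grade 6 117/260 = 45%.
Inverse-response-rate weighting restores each class to its sampled count, so class totals weight by n_sampled:
  Grade 4: 140 × 54.9 = 7686
  Grade 5: 320 × 20.3 = 6496
  Grade 6: 260 × 17.5 = 4550
Adjusted estimate = 18,732 / 720 = 26.0167 → 26.0%.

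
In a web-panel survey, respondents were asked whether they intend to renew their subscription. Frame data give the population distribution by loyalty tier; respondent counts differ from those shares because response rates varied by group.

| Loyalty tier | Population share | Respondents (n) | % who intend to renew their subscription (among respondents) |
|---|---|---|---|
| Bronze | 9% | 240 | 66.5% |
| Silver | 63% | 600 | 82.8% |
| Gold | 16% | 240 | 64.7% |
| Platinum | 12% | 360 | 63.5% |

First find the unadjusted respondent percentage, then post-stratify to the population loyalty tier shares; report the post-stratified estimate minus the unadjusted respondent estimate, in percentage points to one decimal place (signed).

+3.9 percentage points

Unadjusted (pooled respondent) estimate weights by respondent counts:
  (240/1440)×66.5 + (600/1440)×82.8 + (240/1440)×64.7 + (360/1440)×63.5 = 72.2417%
Reweighting by population loyalty tier shares:
  0.09×66.5 + 0.63×82.8 + 0.16×64.7 + 0.12×63.5 = 76.121%
Difference = 76.121 − 72.2417 = 3.8793 pp.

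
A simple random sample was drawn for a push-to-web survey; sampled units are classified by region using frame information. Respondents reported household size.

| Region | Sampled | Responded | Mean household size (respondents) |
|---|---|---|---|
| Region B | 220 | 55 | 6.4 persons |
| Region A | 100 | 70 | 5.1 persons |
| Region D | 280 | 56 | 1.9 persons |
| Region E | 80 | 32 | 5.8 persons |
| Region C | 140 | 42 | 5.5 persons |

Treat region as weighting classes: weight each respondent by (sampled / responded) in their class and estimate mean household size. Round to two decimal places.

Response rates by class: Region B 55/220 = 25%, Region A 70/100 = 70%, Region D 56/280 = 20%, Region E 32/80 = 40%, Region C 42/140 = 30%.
Weighting each respondent by the inverse class response rate inflates each class back to its sampled size, so the class weight is n_sampled:
  Region B: 220 × 6.4 = 1408
  Region A: 100 × 5.1 = 510
  Region D: 280 × 1.9 = 532
  Region E: 80 × 5.8 = 464
  Region C: 140 × 5.5 = 770
Adjusted estimate = 3684 / 820 = 4.49268 → 4.49.

4.49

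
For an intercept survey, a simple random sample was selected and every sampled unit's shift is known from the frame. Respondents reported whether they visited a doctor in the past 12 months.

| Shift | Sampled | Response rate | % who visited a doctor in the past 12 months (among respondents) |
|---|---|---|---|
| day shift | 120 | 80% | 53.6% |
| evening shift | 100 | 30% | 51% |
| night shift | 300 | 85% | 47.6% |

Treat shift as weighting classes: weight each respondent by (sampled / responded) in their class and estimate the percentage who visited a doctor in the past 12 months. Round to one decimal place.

Inverse-response-rate weighting restores each class to its sampled count, so class totals weight by n_sampled:
  day shift: 120 × 53.6 = 6432
  evening shift: 100 × 51 = 5100
  night shift: 300 × 47.6 = 14,280
Adjusted estimate = 25,812 / 520 = 49.6385 → 49.6%.

49.6%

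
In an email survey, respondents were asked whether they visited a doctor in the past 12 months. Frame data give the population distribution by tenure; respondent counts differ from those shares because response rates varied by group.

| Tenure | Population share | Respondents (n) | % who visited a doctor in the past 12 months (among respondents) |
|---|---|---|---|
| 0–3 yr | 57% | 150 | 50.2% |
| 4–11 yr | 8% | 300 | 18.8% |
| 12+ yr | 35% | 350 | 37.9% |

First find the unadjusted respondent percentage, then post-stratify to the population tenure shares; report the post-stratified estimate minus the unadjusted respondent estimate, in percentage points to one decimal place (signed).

+10.3 percentage points

Naive respondent-only estimate (weights = respondent counts):
  (150/800)×50.2 + (300/800)×18.8 + (350/800)×37.9 = 33.0438%
Post-stratifying to population shares instead:
  0.57×50.2 + 0.08×18.8 + 0.35×37.9 = 43.383%
Difference = 43.383 − 33.0438 = 10.3392 pp.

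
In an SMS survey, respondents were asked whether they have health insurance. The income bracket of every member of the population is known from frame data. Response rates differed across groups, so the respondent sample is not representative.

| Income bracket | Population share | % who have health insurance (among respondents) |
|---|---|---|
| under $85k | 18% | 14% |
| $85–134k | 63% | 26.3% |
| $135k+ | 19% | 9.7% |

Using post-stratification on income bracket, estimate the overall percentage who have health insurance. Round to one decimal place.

Weight each group's respondent value by its population share:
  under $85k: 0.18 × 14 = 2.52
  $85–134k: 0.63 × 26.3 = 16.569
  $135k+: 0.19 × 9.7 = 1.843
Post-stratified estimate = 20.932 → 20.9%.

20.9%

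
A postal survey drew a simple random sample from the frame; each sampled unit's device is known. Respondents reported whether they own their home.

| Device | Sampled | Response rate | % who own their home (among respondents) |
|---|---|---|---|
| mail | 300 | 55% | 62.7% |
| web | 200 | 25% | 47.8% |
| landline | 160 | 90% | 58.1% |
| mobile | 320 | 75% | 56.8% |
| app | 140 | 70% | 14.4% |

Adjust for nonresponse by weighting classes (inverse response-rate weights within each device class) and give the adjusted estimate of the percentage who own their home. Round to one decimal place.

51.7%

With weight = n_sampled/n_responded per class, the weighted class total is n_sampled:
  mail: 300 × 62.7 = 18,810
  web: 200 × 47.8 = 9560
  landline: 160 × 58.1 = 9296
  mobile: 320 × 56.8 = 18,176
  app: 140 × 14.4 = 2016
Adjusted estimate = 57,858 / 1,120 = 51.6589 → 51.7%.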